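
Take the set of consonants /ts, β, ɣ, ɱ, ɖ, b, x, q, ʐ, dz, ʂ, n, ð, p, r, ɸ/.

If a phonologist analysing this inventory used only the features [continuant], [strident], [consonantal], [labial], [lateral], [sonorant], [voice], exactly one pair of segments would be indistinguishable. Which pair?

On the given features, /ɣ/ and /ð/ have an identical profile: [+continuant], [−strident], [+consonantal], [−labial], [−lateral], [−sonorant], [+voice]. No other two segments in the inventory coincide on all 7 features. (They do differ in [coronal] and [dorsal], which are not among the given features.)

ɣ, ð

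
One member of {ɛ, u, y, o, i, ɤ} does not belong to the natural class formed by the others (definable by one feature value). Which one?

ɛ

[tense] groups all but one: /y, o, i, u, ɤ/ share [+tense] while /ɛ/ (mid front unrounded lax vowel) alone is [−tense]. Removing any other segment would not leave a single-feature class that excludes it.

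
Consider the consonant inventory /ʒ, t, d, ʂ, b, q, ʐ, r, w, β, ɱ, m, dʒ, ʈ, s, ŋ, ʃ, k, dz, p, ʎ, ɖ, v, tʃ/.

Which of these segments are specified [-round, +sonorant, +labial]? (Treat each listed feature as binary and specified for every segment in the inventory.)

Eliminate segments failing any feature: /ʒ, t, d, ʂ, b, q, ʐ, β, dʒ, ʈ, s, ʃ, k, dz, p, ɖ, v, tʃ/ are [-sonorant]; /r, ŋ, ʎ/ are [-labial]; /w/ is [+round]. The remaining /ɱ, m/ satisfy [-round], [+sonorant], [+labial].

ɱ, m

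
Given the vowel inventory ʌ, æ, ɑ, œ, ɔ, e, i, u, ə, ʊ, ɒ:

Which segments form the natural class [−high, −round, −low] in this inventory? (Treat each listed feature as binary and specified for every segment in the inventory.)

Checking each segment against [−high], [−round], [−low]: /ʌ/ (mid back unrounded lax vowel), /e/ (mid front unrounded tense vowel), /ə/ (mid central vowel (schwa)) satisfy every feature; every other segment in the inventory fails at least one.

ʌ, e, ə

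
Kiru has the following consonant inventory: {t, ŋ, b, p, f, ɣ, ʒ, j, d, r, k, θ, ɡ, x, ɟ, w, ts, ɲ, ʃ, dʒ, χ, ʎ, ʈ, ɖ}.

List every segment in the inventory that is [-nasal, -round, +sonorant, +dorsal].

Eliminate segments failing any feature: /t, b, p, f, ɣ, ʒ, d, k, θ, ɡ, x, ɟ, ts, ʃ, dʒ, χ, ʈ, ɖ/ are [-sonorant]; /ŋ, ɲ/ are [+nasal]; /r/ is [-dorsal]; /w/ is [+round]. The remaining /j, ʎ/ satisfy [-nasal], [-round], [+sonorant], [+dorsal].

j, ʎ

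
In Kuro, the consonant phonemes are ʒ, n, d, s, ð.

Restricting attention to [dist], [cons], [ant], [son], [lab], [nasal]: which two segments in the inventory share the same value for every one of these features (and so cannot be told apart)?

On the given features, /s/ and /d/ have an identical profile: [−distributed], [+consonantal], [+anterior], [−sonorant], [−labial], [−nasal]. No other two segments in the inventory coincide on all 6 features. (They do differ in [voice], [continuant] and [strident], which are not among the given features.)

s, d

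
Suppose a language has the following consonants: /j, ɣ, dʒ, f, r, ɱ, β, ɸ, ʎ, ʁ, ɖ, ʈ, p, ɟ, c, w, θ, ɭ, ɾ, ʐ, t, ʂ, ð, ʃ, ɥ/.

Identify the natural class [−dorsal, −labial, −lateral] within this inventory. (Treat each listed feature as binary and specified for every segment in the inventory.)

dʒ, r, ɖ, ʈ, θ, ɾ, ʐ, t, ʂ, ð, ʃ

Eliminate segments failing any feature: /j, ɣ, ʎ, ʁ, ɟ, c, w, ɥ/ are [+dorsal]; /f, ɱ, β, ɸ, p/ are [+labial]; /ɭ/ is [+lateral]. The remaining /dʒ, r, ɖ, ʈ, θ, ɾ, ʐ, t, ʂ, ð, ʃ/ satisfy [−dorsal], [−labial], [−lateral].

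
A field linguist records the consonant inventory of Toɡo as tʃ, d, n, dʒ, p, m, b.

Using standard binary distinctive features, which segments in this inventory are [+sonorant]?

n, m

The [+sonorant] segments here are /n, m/; the remaining /tʃ, d, dʒ, p, b/ are [−sonorant].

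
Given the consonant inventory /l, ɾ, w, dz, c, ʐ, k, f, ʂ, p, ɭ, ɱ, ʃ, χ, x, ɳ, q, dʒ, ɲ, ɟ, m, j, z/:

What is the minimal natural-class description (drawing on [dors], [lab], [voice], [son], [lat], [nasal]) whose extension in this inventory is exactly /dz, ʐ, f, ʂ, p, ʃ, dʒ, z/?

[−son, −dors]

The class [−sonorant], [−dorsal] has exactly /dz, ʐ, f, ʂ, p, ʃ, dʒ, z/ as its extension in this inventory. No smaller conjunction from the listed features achieves this: [−dorsal] alone would also admit /l, ɾ, ɭ, ɱ, …/; [−sonorant] alone would also admit /c, k, χ, x, …/; and checking the remaining single features turns up none with this extension.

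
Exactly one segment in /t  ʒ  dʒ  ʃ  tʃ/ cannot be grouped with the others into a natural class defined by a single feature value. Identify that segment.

/tʃ, dʒ, ʒ, ʃ/ are all [+distributed], but /t/ (voiceless alveolar stop) is [−distributed]. No other single segment can be removed to leave a set sharing one feature value that the removed segment lacks, so /t/ is the odd one out.

t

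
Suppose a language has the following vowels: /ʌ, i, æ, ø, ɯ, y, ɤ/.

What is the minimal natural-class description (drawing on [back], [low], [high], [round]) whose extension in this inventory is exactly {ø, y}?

[+round]

Every target segment is [+round] and no other inventory member is, so one feature is enough.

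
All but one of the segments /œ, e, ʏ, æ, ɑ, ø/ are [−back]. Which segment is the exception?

ɑ

/ɑ/ is the low back unrounded vowel, which is [+back]; the rest — /œ, e, ʏ, ø, æ/ — are [−back].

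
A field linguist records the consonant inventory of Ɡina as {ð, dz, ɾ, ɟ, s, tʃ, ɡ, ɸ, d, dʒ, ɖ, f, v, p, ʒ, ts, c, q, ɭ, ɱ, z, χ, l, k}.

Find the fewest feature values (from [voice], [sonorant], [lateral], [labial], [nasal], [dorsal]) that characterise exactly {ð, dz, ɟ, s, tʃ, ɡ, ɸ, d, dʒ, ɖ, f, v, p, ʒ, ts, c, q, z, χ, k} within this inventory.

[−sonorant]

Every target segment is [−sonorant] and no other inventory member is, so one feature is enough.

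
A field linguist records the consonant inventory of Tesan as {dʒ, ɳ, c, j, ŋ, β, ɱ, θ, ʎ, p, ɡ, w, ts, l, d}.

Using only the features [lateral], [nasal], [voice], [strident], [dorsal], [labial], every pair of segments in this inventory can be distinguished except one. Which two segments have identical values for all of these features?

On the given features, /ɡ/ and /j/ have an identical profile: [-lateral], [-nasal], [+voice], [-strident], [+dorsal], [-labial]. No other two segments in the inventory coincide on all 6 features. (They do differ in [sonorant], [continuant] and [back], which are not among the given features.)

ɡ, j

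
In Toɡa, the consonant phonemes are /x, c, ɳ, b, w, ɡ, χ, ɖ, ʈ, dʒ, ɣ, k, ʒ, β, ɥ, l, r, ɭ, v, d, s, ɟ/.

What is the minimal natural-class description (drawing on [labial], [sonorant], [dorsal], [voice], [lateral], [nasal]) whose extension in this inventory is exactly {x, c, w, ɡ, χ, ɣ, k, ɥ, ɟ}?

/x, c, w, ɡ, χ, ɣ, k, ɥ, ɟ/ are exactly the [+dorsal] segments in the inventory, so a single feature suffices.

[+dorsal]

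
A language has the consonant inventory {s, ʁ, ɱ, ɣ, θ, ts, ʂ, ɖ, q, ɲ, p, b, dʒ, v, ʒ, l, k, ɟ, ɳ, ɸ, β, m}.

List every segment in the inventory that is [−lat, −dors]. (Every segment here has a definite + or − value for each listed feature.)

Checking each segment against [−lateral], [−dorsal]: /s/ (voiceless alveolar fricative), /ɱ/ (labiodental nasal), /θ/ (voiceless dental fricative), /ts/ (voiceless alveolar affricate), /ʂ/ (voiceless retroflex fricative), /ɖ/ (voiced retroflex stop), among others, satisfy every feature; every other segment in the inventory fails at least one.

s, ɱ, θ, ts, ʂ, ɖ, p, b, dʒ, v, ʒ, ɳ, ɸ, β, m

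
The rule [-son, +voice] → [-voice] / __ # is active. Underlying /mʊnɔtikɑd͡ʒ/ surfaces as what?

Only the final segment /d͡ʒ/ is both word-final and matches the structural description. It is a voiced postalveolar affricate, so [-son, +voice] holds; changing it to [-voice] with all other features held fixed yields /t͡ʃ/ (voiceless postalveolar affricate). No other segment meets both the structural description and the environment, so the output is [mʊnɔtikɑt͡ʃ].

[mʊnɔtikɑt͡ʃ]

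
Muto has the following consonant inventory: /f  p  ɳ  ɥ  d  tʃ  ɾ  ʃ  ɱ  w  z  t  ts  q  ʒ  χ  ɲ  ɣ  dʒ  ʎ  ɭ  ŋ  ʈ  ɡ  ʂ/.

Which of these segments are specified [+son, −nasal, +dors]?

Among the inventory, the [+sonorant] segments are /ɳ, ɥ, ɾ, ɱ, w, ɲ, ʎ, ɭ, ŋ/.
Then [−nasal] gives /ɥ, ɾ, w, ʎ, ɭ/.
Within that set, [+dorsal] leaves /ɥ, w, ʎ/.

ɥ, w, ʎ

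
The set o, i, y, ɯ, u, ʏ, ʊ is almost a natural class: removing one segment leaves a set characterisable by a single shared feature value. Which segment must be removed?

o

The remaining segments after removing /o/ share [+high]; /o/ (mid back rounded tense vowel) is [-high]. For every other candidate removal, the leftover set fails to share any single feature value that the removed segment lacks.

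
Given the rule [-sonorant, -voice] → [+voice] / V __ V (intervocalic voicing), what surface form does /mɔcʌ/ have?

Only /c/ occurs between two vowels (/ɔ/ __ /ʌ/) and matches the structural description. It is a voiceless palatal stop, so [-sonorant, -voice] holds; changing it to [+voice] with all other features held fixed yields /ɟ/ (voiced palatal stop). No other segment meets both the structural description and the environment, so the output is [mɔɟʌ].

[mɔɟʌ]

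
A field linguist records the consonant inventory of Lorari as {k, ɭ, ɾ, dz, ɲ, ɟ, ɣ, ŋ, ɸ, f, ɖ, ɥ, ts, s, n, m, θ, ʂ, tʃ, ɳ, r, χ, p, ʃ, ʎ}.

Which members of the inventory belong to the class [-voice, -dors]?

ɸ, f, ts, s, θ, ʂ, tʃ, p, ʃ

First, the [-voice] segments are /k, ɸ, f, ts, s, θ, ʂ, tʃ, χ, p, ʃ/.
Within that set, [-dorsal] leaves /ɸ, f, ts, s, θ, ʂ, tʃ, p, ʃ/.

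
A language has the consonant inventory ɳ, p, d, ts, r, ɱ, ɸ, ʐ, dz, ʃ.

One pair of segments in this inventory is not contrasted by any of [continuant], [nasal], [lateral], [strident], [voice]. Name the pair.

ɳ, ɱ

Both /ɳ/ and /ɱ/ are [−continuant], [+nasal], [−lateral], [−strident], [+voice]. Since the list omits [labial] and [coronal] — which do distinguish the retroflex nasal from the labiodental nasal — this pair collapses; all other pairs remain distinct.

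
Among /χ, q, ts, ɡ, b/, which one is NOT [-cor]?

Every segment except /ts/ is [-coronal]. /ts/ (voiceless alveolar affricate) is [+coronal], so it is the exception.

ts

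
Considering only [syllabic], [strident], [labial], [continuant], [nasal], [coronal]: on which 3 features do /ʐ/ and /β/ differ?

/ʐ/ is the voiced retroflex fricative and /β/ is the voiced bilabial fricative. Both are [−syllabic], [+continuant], [−nasal]. /ʐ/ is [+strident] while /β/ is [−strident]; /ʐ/ is [−labial] while /β/ is [+labial]; /ʐ/ is [+coronal] while /β/ is [−coronal], so the distinguishing features are [strident], [labial], [coronal].

[strident], [labial], [coronal]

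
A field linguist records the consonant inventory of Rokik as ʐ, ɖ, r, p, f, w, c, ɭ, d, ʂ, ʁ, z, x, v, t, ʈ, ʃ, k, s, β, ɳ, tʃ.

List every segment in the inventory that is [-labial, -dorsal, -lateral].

ʐ, ɖ, r, d, ʂ, z, t, ʈ, ʃ, s, ɳ, tʃ

Eliminate segments failing any feature: /p, f, w, v, β/ are [+labial]; /c, ʁ, x, k/ are [+dorsal]; /ɭ/ is [+lateral]. The remaining /ʐ, ɖ, r, d, ʂ, z, t, ʈ, ʃ, s, ɳ, tʃ/ satisfy [-labial], [-dorsal], [-lateral].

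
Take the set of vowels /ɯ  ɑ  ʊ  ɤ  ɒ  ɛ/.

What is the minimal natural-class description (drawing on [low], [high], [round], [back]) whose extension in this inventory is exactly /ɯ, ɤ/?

[-low, +back, -round]

The class [-low], [+back], [-round] has exactly /ɯ, ɤ/ as its extension in this inventory. No smaller conjunction from the listed features achieves this: [+back, -round] alone would also admit /ɑ/; [-low, -round] alone would also admit /ɛ/; [-low, +back] alone would also admit /ʊ/; and checking the remaining two-feature bundles turns up none with this extension.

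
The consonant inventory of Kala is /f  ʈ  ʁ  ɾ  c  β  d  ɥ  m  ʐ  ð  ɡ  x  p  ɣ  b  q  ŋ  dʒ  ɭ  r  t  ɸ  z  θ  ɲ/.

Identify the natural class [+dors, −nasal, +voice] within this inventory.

ʁ, ɥ, ɡ, ɣ

Eliminate segments failing any feature: /f, ʈ, ɾ, β, d, m, ʐ, ð, p, b, dʒ, ɭ, r, t, ɸ, z, θ/ are [−dorsal]; /c, x, q/ are [−voice]; /ŋ, ɲ/ are [+nasal]. The remaining /ʁ, ɥ, ɡ, ɣ/ satisfy [+dorsal], [−nasal], [+voice].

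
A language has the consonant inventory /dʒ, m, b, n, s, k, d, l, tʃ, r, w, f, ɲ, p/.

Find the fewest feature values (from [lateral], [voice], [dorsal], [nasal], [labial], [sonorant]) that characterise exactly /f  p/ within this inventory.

Every target segment is [−voice], [+labial]; each remaining inventory member fails at least one of these. Each conjunct is needed — [+labial] alone would also admit /m, b, w/; [−voice] alone would also admit /s, k, tʃ/ — and no other single listed feature has exactly this extension, so two is the minimum.

[−voice, +labial]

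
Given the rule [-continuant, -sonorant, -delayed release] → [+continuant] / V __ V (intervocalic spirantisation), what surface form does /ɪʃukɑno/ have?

The only segment in the rule's environment that also matches [-continuant, -sonorant, -delayed release] is /k/. Applying [+continuant] turns the voiceless velar stop into /x/ (voiceless velar fricative), giving [ɪʃuxɑno].

[ɪʃuxɑno]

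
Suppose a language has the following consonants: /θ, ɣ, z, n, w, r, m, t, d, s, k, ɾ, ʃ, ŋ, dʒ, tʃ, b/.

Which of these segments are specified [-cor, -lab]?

Eliminate segments failing any feature: /θ, z, n, r, t, d, s, ɾ, ʃ, dʒ, tʃ/ are [+coronal]; /w, m, b/ are [+labial]. The remaining /ɣ, k, ŋ/ satisfy [-coronal], [-labial].

ɣ, k, ŋ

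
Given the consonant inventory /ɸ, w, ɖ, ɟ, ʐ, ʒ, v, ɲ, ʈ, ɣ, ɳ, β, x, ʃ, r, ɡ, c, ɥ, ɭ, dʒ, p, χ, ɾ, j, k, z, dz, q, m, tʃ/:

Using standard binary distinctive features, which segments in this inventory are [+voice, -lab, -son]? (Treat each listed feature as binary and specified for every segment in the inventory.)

ɖ, ɟ, ʐ, ʒ, ɣ, ɡ, dʒ, z, dz

Eliminate segments failing any feature: /ɸ, ʈ, x, ʃ, c, p, χ, k, q, tʃ/ are [-voice]; /w, v, β, ɥ, m/ are [+labial]; /ɲ, ɳ, r, ɭ, ɾ, j/ are [+sonorant]. The remaining /ɖ, ɟ, ʐ, ʒ, ɣ, ɡ, dʒ, z, dz/ satisfy [+voice], [-labial], [-sonorant].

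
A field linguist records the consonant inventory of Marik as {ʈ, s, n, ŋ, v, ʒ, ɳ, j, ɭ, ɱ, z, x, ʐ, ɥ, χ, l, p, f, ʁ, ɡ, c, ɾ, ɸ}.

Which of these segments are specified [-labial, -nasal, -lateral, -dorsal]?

ʈ, s, ʒ, z, ʐ, ɾ

First, the [-labial] segments are /ʈ, s, n, ŋ, ʒ, ɳ, j, ɭ, z, x, ʐ, χ, l, ʁ, ɡ, c, ɾ/.
Of those, [-nasal] gives /ʈ, s, ʒ, j, ɭ, z, x, ʐ, χ, l, ʁ, ɡ, c, ɾ/.
Of those, [-lateral] gives /ʈ, s, ʒ, j, z, x, ʐ, χ, ʁ, ɡ, c, ɾ/.
Then [-dorsal] leaves /ʈ, s, ʒ, z, ʐ, ɾ/.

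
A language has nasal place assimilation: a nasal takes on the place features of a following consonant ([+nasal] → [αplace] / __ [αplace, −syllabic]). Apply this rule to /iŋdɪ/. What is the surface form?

[indɪ]

The only nasal preceding a consonant is /ŋ/ before /d/. /d/ is [+coronal], so /ŋ/ → /n/, giving [indɪ].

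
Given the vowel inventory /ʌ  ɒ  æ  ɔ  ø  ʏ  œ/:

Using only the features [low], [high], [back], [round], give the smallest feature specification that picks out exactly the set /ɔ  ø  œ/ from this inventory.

[-high, -low, +round]

/ɔ, ø, œ/ are all [-high], [-low], [+round], and no other segment in the inventory matches all three values. Dropping any one of them over-generates: [-low, +round] alone would also admit /ʏ/; [-high, +round] alone would also admit /ɒ/; [-high, -low] alone would also admit /ʌ/. No other combination of two listed features picks out exactly this set either, so fewer than three features will not do.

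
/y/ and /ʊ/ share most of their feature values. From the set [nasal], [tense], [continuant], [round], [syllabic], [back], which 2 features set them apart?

[back], [tense]

The two segments share [-nasal], [+continuant], [+round], [+syllabic]. The only features from the list on which they differ: /y/ is [-back] while /ʊ/ is [+back]; /y/ is [+tense] while /ʊ/ is [-tense].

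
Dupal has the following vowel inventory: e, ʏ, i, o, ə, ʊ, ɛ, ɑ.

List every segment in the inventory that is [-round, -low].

e, i, ə, ɛ

First, the [-round] segments are /e, i, ə, ɛ, ɑ/.
Then [-low] leaves /e, i, ə, ɛ/.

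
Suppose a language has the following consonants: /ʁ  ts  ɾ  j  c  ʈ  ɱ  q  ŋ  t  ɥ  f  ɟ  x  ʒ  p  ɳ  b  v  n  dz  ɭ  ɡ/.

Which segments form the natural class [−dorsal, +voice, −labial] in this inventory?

Eliminate segments failing any feature: /ʁ, j, c, q, ŋ, ɥ, ɟ, x, ɡ/ are [+dorsal]; /ts, ʈ, t, f, p/ are [−voice]; /ɱ, b, v/ are [+labial]. The remaining /ɾ, ʒ, ɳ, n, dz, ɭ/ satisfy [−dorsal], [+voice], [−labial].

ɾ, ʒ, ɳ, n, dz, ɭ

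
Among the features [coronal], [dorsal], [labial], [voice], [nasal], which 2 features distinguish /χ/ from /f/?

[labial], [dorsal]

The two segments share [−coronal], [−voice], [−nasal]. The only features from the list on which they differ: /χ/ is [−labial] while /f/ is [+labial]; /χ/ is [+dorsal] while /f/ is [−dorsal].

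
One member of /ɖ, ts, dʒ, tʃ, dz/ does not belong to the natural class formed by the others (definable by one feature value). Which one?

/dz, tʃ, ts, dʒ/ are all [+delayed release], but /ɖ/ (voiced retroflex stop) is [−delayed release]. No other single segment can be removed to leave a set sharing one feature value that the removed segment lacks, so /ɖ/ is the odd one out.

ɖ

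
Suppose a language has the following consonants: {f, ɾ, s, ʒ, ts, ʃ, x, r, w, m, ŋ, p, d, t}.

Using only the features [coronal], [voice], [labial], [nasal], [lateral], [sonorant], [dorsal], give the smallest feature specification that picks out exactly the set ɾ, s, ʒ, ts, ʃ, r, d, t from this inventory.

Every target segment is [+coronal] and no other inventory member is, so one feature is enough.

[+coronal]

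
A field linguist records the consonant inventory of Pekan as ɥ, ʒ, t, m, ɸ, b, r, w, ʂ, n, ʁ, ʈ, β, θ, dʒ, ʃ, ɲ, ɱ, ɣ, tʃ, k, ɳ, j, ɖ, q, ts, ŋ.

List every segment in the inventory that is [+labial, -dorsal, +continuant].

ɸ, β

Eliminate segments failing any feature: /ɥ, w/ are [+dorsal]; /ʒ, t, r, ʂ, n, ʁ, ʈ, θ, dʒ, ʃ, ɲ, ɣ, tʃ, k, ɳ, j, ɖ, q, ts, ŋ/ are [-labial]; /m, b, ɱ/ are [-continuant]. The remaining /ɸ, β/ satisfy [+labial], [-dorsal], [+continuant].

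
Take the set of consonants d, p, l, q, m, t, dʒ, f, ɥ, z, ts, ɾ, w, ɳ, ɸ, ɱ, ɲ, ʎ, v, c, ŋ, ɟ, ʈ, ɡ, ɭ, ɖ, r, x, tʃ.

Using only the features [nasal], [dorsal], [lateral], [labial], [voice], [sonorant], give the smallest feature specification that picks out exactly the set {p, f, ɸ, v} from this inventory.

[−sonorant, +labial]

Every target segment is [−sonorant], [+labial]; each remaining inventory member fails at least one of these. Each conjunct is needed — [+labial] alone would also admit /m, ɥ, w, ɱ/; [−sonorant] alone would also admit /d, q, t, dʒ, …/ — and no other single listed feature has exactly this extension, so two is the minimum.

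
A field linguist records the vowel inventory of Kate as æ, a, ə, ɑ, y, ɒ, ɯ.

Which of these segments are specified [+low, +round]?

ɒ

Among the inventory, the [+low] segments are /æ, a, ɑ, ɒ/.
Within that set, [+round] leaves /ɒ/.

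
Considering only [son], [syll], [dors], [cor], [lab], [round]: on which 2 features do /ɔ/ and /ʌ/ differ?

The two segments share [+sonorant], [+syllabic], [+dorsal], [−coronal]. The only features from the list on which they differ: /ɔ/ is [+labial] while /ʌ/ is [−labial]; /ɔ/ is [+round] while /ʌ/ is [−round].

[labial], [round]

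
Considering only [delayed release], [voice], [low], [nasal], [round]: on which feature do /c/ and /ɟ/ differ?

[voice]

The two segments share [−delayed release], [−low], [−nasal], [−round]. The only feature from the list on which they differ: /c/ is [−voice] while /ɟ/ is [+voice].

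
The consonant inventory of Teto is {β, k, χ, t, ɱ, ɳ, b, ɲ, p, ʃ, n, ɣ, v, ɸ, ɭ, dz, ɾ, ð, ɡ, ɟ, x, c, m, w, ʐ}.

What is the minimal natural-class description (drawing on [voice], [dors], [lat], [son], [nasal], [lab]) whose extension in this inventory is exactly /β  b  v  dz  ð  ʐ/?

[−son, +voice, −dors]

The class [−sonorant], [+voice], [−dorsal] has exactly /β, b, v, dz, ð, ʐ/ as its extension in this inventory. No smaller conjunction from the listed features achieves this: [+voice, −dorsal] alone would also admit /ɱ, ɳ, n, ɭ, …/; [−sonorant, −dorsal] alone would also admit /t, p, ʃ, ɸ/; [−sonorant, +voice] alone would also admit /ɣ, ɡ, ɟ/; and checking the remaining two-feature bundles turns up none with this extension.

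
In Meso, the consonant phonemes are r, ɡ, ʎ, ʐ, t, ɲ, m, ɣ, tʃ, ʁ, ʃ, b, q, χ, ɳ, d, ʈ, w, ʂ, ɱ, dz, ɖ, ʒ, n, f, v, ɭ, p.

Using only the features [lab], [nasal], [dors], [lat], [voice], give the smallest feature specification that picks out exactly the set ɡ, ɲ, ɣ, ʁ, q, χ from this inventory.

[-lat, -lab, +dors]

/ɡ, ɲ, ɣ, ʁ, q, χ/ are all [-lateral], [-labial], [+dorsal], and no other segment in the inventory matches all three values. Dropping any one of them over-generates: [-labial, +dorsal] alone would also admit /ʎ/; [-lateral, +dorsal] alone would also admit /w/; [-lateral, -labial] alone would also admit /r, ʐ, t, tʃ, …/. No other combination of two listed features picks out exactly this set either, so fewer than three features will not do.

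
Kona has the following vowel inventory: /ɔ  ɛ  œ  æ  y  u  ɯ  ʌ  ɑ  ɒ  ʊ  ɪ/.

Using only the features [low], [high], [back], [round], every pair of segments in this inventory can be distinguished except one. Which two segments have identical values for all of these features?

ʊ, u

Both /ʊ/ and /u/ are [−low], [+high], [+back], [+round]. Since the list omits [tense] — which does distinguish the high back rounded lax vowel from the high back rounded tense vowel — this pair collapses; all other pairs remain distinct.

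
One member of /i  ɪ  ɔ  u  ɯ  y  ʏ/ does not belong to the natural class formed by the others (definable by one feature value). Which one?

The remaining segments after removing /ɔ/ share [+high]; /ɔ/ (mid back rounded lax vowel) is [−high]. For every other candidate removal, the leftover set fails to share any single feature value that the removed segment lacks.

ɔ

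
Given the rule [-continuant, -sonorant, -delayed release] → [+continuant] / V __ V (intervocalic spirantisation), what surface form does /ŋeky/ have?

Only /k/ occurs between two vowels (/e/ __ /y/) and matches the structural description. It is a voiceless velar stop, so [-continuant, -sonorant, -delayed release] holds; changing it to [+continuant] with all other features held fixed yields /x/ (voiceless velar fricative). No other segment meets both the structural description and the environment, so the output is [ŋexy].

[ŋexy]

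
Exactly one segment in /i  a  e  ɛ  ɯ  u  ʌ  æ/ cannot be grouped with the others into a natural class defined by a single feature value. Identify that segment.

[round] groups all but one: /ʌ, e, ɛ, a, æ, ɯ, i/ share [−round] while /u/ (high back rounded tense vowel) alone is [+round]. Removing any other segment would not leave a single-feature class that excludes it.

u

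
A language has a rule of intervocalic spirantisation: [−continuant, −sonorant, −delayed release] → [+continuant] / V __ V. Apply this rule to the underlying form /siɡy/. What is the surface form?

Only /ɡ/ occurs between two vowels (/i/ __ /y/) and matches the structural description. It is a voiced velar stop, so [−continuant, −sonorant, −delayed release] holds; changing it to [+continuant] with all other features held fixed yields /ɣ/ (voiced velar fricative). No other segment meets both the structural description and the environment, so the output is [siɣy].

[siɣy]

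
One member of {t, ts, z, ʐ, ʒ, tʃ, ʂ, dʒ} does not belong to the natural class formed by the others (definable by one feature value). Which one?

The remaining segments after removing /t/ share [+strident]; /t/ (voiceless alveolar stop) is [-strident]. For every other candidate removal, the leftover set fails to share any single feature value that the removed segment lacks.

t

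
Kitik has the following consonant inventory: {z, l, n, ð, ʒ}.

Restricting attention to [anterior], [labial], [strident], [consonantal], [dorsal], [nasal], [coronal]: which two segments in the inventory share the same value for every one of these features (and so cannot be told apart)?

/ð/ (voiced dental fricative) and /l/ (alveolar lateral approximant) are both [+anterior], [-labial], [-strident], [+consonantal], [-dorsal], [-nasal], [+coronal], so none of the listed features separates them. (They do differ in [sonorant] and [lateral], which are not among the given features.) Every other pair in the inventory differs on at least one listed feature.

ð, l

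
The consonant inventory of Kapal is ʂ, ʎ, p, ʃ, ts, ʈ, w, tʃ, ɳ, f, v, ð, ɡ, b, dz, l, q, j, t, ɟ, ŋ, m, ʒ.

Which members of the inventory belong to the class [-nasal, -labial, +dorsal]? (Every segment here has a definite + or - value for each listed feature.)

Checking each segment against [-nasal], [-labial], [+dorsal]: /ʎ/ (palatal lateral approximant), /ɡ/ (voiced velar stop), /q/ (voiceless uvular stop), /j/ (palatal glide), /ɟ/ (voiced palatal stop) satisfy every feature; every other segment in the inventory fails at least one.

ʎ, ɡ, q, j, ɟ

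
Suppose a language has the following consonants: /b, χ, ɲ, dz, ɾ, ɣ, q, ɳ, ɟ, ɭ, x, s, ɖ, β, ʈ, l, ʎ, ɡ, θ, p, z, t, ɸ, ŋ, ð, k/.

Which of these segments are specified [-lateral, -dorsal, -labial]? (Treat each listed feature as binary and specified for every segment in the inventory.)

dz, ɾ, ɳ, s, ɖ, ʈ, θ, z, t, ð

Checking each segment against [-lateral], [-dorsal], [-labial]: /dz/ (voiced alveolar affricate), /ɾ/ (alveolar tap), /ɳ/ (retroflex nasal), /s/ (voiceless alveolar fricative), /ɖ/ (voiced retroflex stop), /ʈ/ (voiceless retroflex stop), among others, satisfy every feature; every other segment in the inventory fails at least one.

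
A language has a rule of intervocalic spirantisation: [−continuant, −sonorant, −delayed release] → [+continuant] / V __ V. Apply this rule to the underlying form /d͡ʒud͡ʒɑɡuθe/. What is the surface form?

[d͡ʒud͡ʒɑɣuθe]

The only segment in the rule's environment that also matches [−continuant, −sonorant, −delayed release] is /ɡ/. Applying [+continuant] turns the voiced velar stop into /ɣ/ (voiced velar fricative), giving [d͡ʒud͡ʒɑɣuθe].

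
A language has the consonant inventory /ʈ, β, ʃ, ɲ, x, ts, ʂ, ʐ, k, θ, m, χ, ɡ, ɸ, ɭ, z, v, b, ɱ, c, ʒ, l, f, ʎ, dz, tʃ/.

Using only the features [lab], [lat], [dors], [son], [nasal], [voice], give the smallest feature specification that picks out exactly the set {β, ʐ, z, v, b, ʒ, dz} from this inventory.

[−son, +voice, −dors]

The class [−sonorant], [+voice], [−dorsal] has exactly /β, ʐ, z, v, b, ʒ, dz/ as its extension in this inventory. No smaller conjunction from the listed features achieves this: [+voice, −dorsal] alone would also admit /m, ɭ, ɱ, l/; [−sonorant, −dorsal] alone would also admit /ʈ, ʃ, ts, ʂ, …/; [−sonorant, +voice] alone would also admit /ɡ/; and checking the remaining two-feature bundles turns up none with this extension.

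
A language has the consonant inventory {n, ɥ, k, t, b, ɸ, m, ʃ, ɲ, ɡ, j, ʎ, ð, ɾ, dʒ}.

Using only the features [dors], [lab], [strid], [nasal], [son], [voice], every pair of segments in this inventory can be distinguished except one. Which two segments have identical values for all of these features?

/ʎ/ (palatal lateral approximant) and /j/ (palatal glide) are both [+dorsal], [−labial], [−strident], [−nasal], [+sonorant], [+voice], so none of the listed features separates them. (They do differ in [lateral], which is not among the given features.) Every other pair in the inventory differs on at least one listed feature.

ʎ, j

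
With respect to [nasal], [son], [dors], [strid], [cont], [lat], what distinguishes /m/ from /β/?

The two segments share [−dorsal], [−strident], [−lateral]. The only features from the list on which they differ: /m/ is [+sonorant] while /β/ is [−sonorant]; /m/ is [+nasal] while /β/ is [−nasal]; /m/ is [−continuant] while /β/ is [+continuant].

[sonorant], [nasal], [continuant]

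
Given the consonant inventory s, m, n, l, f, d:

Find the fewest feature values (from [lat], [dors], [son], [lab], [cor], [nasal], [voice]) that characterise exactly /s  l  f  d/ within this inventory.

[−nasal]

The target set is precisely the extension of [−nasal] in this inventory.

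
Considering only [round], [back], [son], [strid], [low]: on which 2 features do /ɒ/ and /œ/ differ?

[low], [back]

The two segments share [+round], [+sonorant], [-strident]. The only features from the list on which they differ: /ɒ/ is [+low] while /œ/ is [-low]; /ɒ/ is [+back] while /œ/ is [-back].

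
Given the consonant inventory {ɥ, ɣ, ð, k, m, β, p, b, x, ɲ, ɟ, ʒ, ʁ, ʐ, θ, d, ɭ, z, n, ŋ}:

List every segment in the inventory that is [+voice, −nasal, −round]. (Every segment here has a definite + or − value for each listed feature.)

ɣ, ð, β, b, ɟ, ʒ, ʁ, ʐ, d, ɭ, z

Eliminate segments failing any feature: /ɥ/ is [+round]; /k, p, x, θ/ are [−voice]; /m, ɲ, n, ŋ/ are [+nasal]. The remaining /ɣ, ð, β, b, ɟ, ʒ, ʁ, ʐ, d, ɭ, z/ satisfy [+voice], [−nasal], [−round].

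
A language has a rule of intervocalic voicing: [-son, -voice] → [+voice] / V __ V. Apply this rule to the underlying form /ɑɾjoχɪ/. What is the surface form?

Only /χ/ occurs between two vowels (/o/ __ /ɪ/) and matches the structural description. It is a voiceless uvular fricative, so [-son, -voice] holds; changing it to [+voice] with all other features held fixed yields /ʁ/ (voiced uvular fricative). No other segment meets both the structural description and the environment, so the output is [ɑɾjoʁɪ].

[ɑɾjoʁɪ]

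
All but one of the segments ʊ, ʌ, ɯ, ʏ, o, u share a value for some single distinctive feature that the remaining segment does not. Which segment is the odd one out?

ʏ

/u, o, ɯ, ʌ, ʊ/ are all [+back], but /ʏ/ (high front rounded lax vowel) is [−back]. No other single segment can be removed to leave a set sharing one feature value that the removed segment lacks, so /ʏ/ is the odd one out.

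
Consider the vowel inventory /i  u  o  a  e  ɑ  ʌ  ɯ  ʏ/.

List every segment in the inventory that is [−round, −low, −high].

Checking each segment against [−round], [−low], [−high]: /e/ (mid front unrounded tense vowel), /ʌ/ (mid back unrounded lax vowel) satisfy every feature; every other segment in the inventory fails at least one.

e, ʌ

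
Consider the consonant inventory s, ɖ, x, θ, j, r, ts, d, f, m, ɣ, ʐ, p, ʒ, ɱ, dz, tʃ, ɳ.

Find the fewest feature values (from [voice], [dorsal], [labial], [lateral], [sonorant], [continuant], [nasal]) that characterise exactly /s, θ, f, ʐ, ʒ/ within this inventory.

/s, θ, f, ʐ, ʒ/ are all [−sonorant], [+continuant], [−dorsal], and no other segment in the inventory matches all three values. Dropping any one of them over-generates: [+continuant, −dorsal] alone would also admit /r/; [−sonorant, −dorsal] alone would also admit /ɖ, ts, d, p, …/; [−sonorant, +continuant] alone would also admit /x, ɣ/. No other combination of two listed features picks out exactly this set either, so fewer than three features will not do.

[−sonorant, +continuant, −dorsal]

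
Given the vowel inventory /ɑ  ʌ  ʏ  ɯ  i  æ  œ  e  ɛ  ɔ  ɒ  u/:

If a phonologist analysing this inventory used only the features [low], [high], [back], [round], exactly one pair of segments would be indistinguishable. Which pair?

ɛ, e

Both /ɛ/ and /e/ are [−low], [−high], [−back], [−round]. Since the list omits [tense] — which does distinguish the mid front unrounded lax vowel from the mid front unrounded tense vowel — this pair collapses; all other pairs remain distinct.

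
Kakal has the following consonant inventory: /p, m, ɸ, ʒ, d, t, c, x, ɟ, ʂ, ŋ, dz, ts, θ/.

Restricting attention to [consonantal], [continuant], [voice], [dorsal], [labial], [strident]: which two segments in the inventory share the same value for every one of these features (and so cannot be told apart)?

/ŋ/ (velar nasal) and /ɟ/ (voiced palatal stop) are both [+consonantal], [-continuant], [+voice], [+dorsal], [-labial], [-strident], so none of the listed features separates them. (They do differ in [sonorant], [nasal] and [back], which are not among the given features.) Every other pair in the inventory differs on at least one listed feature.

ŋ, ɟ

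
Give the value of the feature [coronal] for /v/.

As the voiced labiodental fricative, /v/ is [-coronal].

[-coronal]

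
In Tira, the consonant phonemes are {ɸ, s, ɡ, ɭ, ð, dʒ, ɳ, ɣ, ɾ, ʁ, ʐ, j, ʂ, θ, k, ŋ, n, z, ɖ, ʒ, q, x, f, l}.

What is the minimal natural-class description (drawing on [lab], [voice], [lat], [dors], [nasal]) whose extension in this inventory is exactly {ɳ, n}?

Every target segment is [+nasal], [-dorsal]; each remaining inventory member fails at least one of these. Each conjunct is needed — [-dorsal] alone would also admit /ɸ, s, ɭ, ð, …/; [+nasal] alone would also admit /ŋ/ — and no other single listed feature has exactly this extension, so two is the minimum.

[+nasal, -dors]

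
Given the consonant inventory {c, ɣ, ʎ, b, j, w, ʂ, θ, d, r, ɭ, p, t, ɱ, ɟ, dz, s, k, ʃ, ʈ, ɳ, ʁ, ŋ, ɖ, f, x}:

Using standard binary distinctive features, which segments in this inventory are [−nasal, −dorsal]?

b, ʂ, θ, d, r, ɭ, p, t, dz, s, ʃ, ʈ, ɖ, f

Among the inventory, the [−nasal] segments are /c, ɣ, ʎ, b, j, w, ʂ, θ, d, r, ɭ, p, t, ɟ, dz, s, k, ʃ, ʈ, ʁ, ɖ, f, x/.
Within that set, [−dorsal] leaves /b, ʂ, θ, d, r, ɭ, p, t, dz, s, ʃ, ʈ, ɖ, f/.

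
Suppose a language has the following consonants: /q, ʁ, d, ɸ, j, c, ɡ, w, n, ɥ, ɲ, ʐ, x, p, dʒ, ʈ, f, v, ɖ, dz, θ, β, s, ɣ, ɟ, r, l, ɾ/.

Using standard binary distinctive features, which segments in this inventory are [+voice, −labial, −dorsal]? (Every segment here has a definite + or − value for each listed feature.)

First, the [+voice] segments are /ʁ, d, j, ɡ, w, n, ɥ, ɲ, ʐ, dʒ, v, ɖ, dz, β, ɣ, ɟ, r, l, ɾ/.
Among these, [−labial] gives /ʁ, d, j, ɡ, n, ɲ, ʐ, dʒ, ɖ, dz, ɣ, ɟ, r, l, ɾ/.
Of those, [−dorsal] leaves /d, n, ʐ, dʒ, ɖ, dz, r, l, ɾ/.

d, n, ʐ, dʒ, ɖ, dz, r, l, ɾ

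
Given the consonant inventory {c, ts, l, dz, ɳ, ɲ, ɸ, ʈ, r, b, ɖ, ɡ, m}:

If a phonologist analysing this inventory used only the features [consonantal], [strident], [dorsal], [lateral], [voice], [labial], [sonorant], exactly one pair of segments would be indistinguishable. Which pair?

/ɳ/ (retroflex nasal) and /r/ (alveolar trill) are both [+consonantal], [−strident], [−dorsal], [−lateral], [+voice], [−labial], [+sonorant], so none of the listed features separates them. (They do differ in [nasal], [continuant] and [anterior], which are not among the given features.) Every other pair in the inventory differs on at least one listed feature.

ɳ, r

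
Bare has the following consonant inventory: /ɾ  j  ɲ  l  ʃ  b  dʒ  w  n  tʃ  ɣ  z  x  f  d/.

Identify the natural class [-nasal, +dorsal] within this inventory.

j, w, ɣ, x

Eliminate segments failing any feature: /ɾ, l, ʃ, b, dʒ, tʃ, z, f, d/ are [-dorsal]; /ɲ, n/ are [+nasal]. The remaining /j, w, ɣ, x/ satisfy [-nasal], [+dorsal].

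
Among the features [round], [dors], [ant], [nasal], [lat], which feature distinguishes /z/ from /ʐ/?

[anterior]

/z/ is the voiced alveolar fricative and /ʐ/ is the voiced retroflex fricative. Both are [−round], [−dorsal], [−nasal], [−lateral]. /z/ is [+anterior] while /ʐ/ is [−anterior], so the distinguishing feature is [anterior].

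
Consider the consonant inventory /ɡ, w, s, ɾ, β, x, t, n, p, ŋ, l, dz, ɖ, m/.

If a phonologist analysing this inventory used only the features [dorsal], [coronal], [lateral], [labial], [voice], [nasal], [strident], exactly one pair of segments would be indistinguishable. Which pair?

Both /ɾ/ and /ɖ/ are [−dorsal], [+coronal], [−lateral], [−labial], [+voice], [−nasal], [−strident]. Since the list omits [sonorant] and [anterior] — which do distinguish the alveolar tap from the voiced retroflex stop — this pair collapses; all other pairs remain distinct.

ɾ, ɖ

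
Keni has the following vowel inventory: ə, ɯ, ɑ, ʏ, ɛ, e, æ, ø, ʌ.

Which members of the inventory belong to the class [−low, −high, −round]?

First, the [−low] segments are /ə, ɯ, ʏ, ɛ, e, ø, ʌ/.
Intersecting with [−high] gives /ə, ɛ, e, ø, ʌ/.
Intersecting with [−round] leaves /ə, ɛ, e, ʌ/.

ə, ɛ, e, ʌ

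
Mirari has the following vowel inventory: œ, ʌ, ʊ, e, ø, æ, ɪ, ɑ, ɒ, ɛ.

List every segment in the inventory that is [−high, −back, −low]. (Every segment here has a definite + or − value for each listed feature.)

œ, e, ø, ɛ

Eliminate segments failing any feature: /ʌ, ɑ, ɒ/ are [+back]; /ʊ, ɪ/ are [+high]; /æ/ is [+low]. The remaining /œ, e, ø, ɛ/ satisfy [−high], [−back], [−low].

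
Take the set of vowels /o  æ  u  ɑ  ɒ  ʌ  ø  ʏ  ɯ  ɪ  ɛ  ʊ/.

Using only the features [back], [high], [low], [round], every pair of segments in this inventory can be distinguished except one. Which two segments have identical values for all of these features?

ʊ, u

/ʊ/ (high back rounded lax vowel) and /u/ (high back rounded tense vowel) are both [+back], [+high], [−low], [+round], so none of the listed features separates them. (They do differ in [tense], which is not among the given features.) Every other pair in the inventory differs on at least one listed feature.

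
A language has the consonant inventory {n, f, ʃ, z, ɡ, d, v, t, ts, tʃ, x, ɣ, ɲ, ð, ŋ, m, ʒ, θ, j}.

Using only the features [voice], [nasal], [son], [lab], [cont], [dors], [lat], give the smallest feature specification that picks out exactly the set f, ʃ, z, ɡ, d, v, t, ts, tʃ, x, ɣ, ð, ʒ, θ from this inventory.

[−son]

Every target segment is [−sonorant] and no other inventory member is, so one feature is enough.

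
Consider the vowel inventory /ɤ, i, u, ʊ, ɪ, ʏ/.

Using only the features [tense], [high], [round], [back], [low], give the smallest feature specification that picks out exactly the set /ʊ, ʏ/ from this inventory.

[+round, −tense]

/ʊ, ʏ/ are all [+round], [−tense], and no other segment in the inventory matches both values. Dropping any one of them over-generates: [−tense] alone would also admit /ɪ/; [+round] alone would also admit /u/. No other single listed feature picks out exactly this set either, so fewer than two features will not do.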